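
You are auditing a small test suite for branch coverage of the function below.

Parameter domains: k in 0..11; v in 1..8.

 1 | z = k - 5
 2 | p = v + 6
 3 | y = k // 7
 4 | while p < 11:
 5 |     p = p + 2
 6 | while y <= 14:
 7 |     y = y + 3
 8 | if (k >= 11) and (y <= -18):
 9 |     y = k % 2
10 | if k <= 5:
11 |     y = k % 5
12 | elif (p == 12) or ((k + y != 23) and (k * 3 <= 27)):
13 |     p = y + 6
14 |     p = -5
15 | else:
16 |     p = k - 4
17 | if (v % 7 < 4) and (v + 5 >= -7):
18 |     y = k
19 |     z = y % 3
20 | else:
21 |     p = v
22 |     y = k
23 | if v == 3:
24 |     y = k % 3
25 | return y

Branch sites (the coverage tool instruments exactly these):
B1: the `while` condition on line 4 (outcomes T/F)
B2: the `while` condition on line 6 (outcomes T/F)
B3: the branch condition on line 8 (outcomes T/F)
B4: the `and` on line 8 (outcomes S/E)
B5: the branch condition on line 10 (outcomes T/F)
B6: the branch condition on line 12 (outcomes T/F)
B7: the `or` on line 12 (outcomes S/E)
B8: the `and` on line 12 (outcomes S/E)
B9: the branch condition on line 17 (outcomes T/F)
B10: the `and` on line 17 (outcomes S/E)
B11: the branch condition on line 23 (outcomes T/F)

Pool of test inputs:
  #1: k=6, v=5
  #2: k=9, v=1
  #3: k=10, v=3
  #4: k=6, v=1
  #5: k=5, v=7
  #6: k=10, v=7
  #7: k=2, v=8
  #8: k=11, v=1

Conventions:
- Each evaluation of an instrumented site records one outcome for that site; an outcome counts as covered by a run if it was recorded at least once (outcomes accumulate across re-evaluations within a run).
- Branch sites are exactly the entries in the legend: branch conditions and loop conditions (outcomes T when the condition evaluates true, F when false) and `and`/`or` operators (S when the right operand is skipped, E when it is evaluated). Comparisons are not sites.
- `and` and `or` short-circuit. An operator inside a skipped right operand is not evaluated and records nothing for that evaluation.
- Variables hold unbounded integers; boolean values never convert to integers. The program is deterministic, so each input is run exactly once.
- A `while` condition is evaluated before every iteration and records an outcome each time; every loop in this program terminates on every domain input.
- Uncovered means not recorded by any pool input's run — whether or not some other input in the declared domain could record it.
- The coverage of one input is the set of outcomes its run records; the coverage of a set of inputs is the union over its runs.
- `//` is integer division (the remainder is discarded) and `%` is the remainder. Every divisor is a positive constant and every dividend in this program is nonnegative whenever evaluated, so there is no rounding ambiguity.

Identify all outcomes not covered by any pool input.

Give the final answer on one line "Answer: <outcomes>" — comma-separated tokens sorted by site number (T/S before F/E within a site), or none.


run #1 (k=6, v=5) records B1=F, B2=T, B2=F, B3=F, B4=S, B5=F, B6=T, B7=E, B8=E, B9=F, B10=S, B11=F
run #2 (k=9, v=1) records B1=T, B1=F, B2=T, B2=F, B3=F, B4=S, B5=F, B6=T, B7=E, B8=E, B9=T, B10=E, B11=F
run #3 (k=10, v=3) records B1=T, B1=F, B2=T, B2=F, B3=F, B4=S, B5=F, B6=F, B7=E, B8=E, B9=T, B10=E, B11=T
run #4 (k=6, v=1) records B1=T, B1=F, B2=T, B2=F, B3=F, B4=S, B5=F, B6=T, B7=E, B8=E, B9=T, B10=E, B11=F
run #5 (k=5, v=7) records B1=F, B2=T, B2=F, B3=F, B4=S, B5=T, B9=T, B10=E, B11=F
run #6 (k=10, v=7) records B1=F, B2=T, B2=F, B3=F, B4=S, B5=F, B6=F, B7=E, B8=E, B9=T, B10=E, B11=F
run #7 (k=2, v=8) records B1=F, B2=T, B2=F, B3=F, B4=S, B5=T, B9=T, B10=E, B11=F
run #8 (k=11, v=1) records B1=T, B1=F, B2=T, B2=F, B3=F, B4=E, B5=F, B6=F, B7=E, B8=E, B9=T, B10=E, B11=F
union over the pool: B1=T, B1=F, B2=T, B2=F, B3=F, B4=S, B4=E, B5=T, B5=F, B6=T, B6=F, B7=E, B8=E, B9=T, B9=F, B10=S, B10=E, B11=T, B11=F
uncovered (3 of 22): B3=T, B7=S, B8=S
Answer: B3=T, B7=S, B8=S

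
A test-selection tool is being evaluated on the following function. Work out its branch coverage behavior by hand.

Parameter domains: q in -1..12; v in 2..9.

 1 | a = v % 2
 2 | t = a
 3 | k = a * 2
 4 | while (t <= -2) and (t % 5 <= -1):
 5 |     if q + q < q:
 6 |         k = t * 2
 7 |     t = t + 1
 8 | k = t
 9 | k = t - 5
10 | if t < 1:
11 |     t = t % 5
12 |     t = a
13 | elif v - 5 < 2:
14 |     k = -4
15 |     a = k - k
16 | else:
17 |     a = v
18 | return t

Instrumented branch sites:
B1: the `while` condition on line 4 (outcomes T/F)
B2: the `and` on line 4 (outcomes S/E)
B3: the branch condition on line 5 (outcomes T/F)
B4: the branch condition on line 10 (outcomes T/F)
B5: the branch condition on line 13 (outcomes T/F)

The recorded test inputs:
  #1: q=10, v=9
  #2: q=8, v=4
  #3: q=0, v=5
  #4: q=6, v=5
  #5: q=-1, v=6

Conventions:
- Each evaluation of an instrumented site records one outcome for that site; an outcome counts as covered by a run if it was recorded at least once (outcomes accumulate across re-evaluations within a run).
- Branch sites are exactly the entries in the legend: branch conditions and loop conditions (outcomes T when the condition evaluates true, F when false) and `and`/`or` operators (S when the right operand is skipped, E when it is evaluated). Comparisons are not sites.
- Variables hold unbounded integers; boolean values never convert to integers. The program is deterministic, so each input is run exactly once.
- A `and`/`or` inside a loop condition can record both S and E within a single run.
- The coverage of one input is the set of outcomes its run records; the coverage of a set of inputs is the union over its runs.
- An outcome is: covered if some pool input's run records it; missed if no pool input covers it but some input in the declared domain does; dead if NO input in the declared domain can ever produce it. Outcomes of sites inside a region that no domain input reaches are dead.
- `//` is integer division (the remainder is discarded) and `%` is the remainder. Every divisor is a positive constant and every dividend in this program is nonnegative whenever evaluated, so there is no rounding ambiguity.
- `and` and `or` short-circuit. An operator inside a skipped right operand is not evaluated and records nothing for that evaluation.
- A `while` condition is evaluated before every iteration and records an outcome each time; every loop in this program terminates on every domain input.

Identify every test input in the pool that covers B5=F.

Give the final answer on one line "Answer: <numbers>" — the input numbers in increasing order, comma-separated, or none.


input #1 (q=10, v=9): produces B5=F
input #2 (q=8, v=4): does not produce B5=F
input #3 (q=0, v=5): does not produce B5=F
input #4 (q=6, v=5): does not produce B5=F
input #5 (q=-1, v=6): does not produce B5=F
Answer: 1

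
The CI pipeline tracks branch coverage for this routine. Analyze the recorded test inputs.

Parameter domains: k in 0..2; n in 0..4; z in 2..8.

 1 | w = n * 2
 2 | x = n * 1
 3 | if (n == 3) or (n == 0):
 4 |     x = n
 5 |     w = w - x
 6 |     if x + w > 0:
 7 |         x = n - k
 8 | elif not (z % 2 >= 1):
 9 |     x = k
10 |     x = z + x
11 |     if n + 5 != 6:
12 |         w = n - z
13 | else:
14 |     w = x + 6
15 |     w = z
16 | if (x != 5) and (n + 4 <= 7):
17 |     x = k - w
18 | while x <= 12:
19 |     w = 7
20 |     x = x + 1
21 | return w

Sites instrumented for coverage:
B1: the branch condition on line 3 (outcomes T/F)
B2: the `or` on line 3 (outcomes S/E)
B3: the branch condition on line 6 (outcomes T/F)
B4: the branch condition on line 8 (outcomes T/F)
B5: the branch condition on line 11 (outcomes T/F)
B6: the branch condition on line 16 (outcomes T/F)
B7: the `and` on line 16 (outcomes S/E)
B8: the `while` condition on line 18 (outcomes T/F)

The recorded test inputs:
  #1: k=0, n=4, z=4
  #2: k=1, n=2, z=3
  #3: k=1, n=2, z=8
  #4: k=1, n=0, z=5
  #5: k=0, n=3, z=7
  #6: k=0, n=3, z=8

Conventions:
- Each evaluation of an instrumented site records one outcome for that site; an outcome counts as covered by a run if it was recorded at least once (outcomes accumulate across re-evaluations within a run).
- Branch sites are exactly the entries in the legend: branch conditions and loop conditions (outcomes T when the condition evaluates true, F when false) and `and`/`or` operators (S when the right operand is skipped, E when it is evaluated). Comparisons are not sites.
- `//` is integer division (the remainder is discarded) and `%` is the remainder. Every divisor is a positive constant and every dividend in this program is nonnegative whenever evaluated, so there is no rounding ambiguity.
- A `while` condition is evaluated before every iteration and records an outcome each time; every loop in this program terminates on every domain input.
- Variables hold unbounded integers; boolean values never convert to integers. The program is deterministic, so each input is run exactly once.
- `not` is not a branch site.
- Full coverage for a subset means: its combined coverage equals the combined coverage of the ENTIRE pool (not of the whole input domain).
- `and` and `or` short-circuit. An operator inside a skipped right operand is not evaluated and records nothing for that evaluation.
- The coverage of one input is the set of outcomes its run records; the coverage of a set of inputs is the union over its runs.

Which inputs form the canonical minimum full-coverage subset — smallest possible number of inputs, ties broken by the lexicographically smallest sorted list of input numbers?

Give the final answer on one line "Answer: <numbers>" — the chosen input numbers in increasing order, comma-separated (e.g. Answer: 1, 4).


test 1 (k=0, n=4, z=4) fires B2->E, B1->F, B4->T, B5->T, B7->E, B6->F, B8->T, B8->T, B8->T, B8->T, B8->T, B8->T, B8->T, B8->T, ...; hits B1=F, B2=E, B4=T, B5=T, B6=F, B7=E, B8=T, B8=F
test 2 (k=1, n=2, z=3) fires B2->E, B1->F, B4->F, B7->E, B6->T, B8->T, B8->T, B8->T, B8->T, B8->T, B8->T, B8->T, B8->T, B8->T, ...; hits B1=F, B2=E, B4=F, B6=T, B7=E, B8=T, B8=F
test 3 (k=1, n=2, z=8) fires B2->E, B1->F, B4->T, B5->T, B7->E, B6->T, B8->T, B8->T, B8->T, B8->T, B8->T, B8->T, B8->F; hits B1=F, B2=E, B4=T, B5=T, B6=T, B7=E, B8=T, B8=F
test 4 (k=1, n=0, z=5) fires B2->E, B1->T, B3->F, B7->E, B6->T, B8->T, B8->T, B8->T, B8->T, B8->T, B8->T, B8->T, B8->T, B8->T, ...; hits B1=T, B2=E, B3=F, B6=T, B7=E, B8=T, B8=F
test 5 (k=0, n=3, z=7) fires B2->S, B1->T, B3->T, B7->E, B6->T, B8->T, B8->T, B8->T, B8->T, B8->T, B8->T, B8->T, B8->T, B8->T, ...; hits B1=T, B2=S, B3=T, B6=T, B7=E, B8=T, B8=F
test 6 (k=0, n=3, z=8) fires B2->S, B1->T, B3->T, B7->E, B6->T, B8->T, B8->T, B8->T, B8->T, B8->T, B8->T, B8->T, B8->T, B8->T, ...; hits B1=T, B2=S, B3=T, B6=T, B7=E, B8=T, B8=F
together the pool reaches 14 outcomes: B1=T, B1=F, B2=S, B2=E, B3=T, B3=F, B4=T, B4=F, B5=T, B6=T, B6=F, B7=E, B8=T, B8=F
size 1 is not enough: best union over all size-1 subsets is 8/14
size 2 is not enough: best union over all size-2 subsets is 12/14
size 3 is not enough: best union over all size-3 subsets is 13/14
inputs {1, 2, 4, 5} (size 4) cover everything; no size-4 subset with a lexicographically smaller index list covers all 14
Answer: 1, 2, 4, 5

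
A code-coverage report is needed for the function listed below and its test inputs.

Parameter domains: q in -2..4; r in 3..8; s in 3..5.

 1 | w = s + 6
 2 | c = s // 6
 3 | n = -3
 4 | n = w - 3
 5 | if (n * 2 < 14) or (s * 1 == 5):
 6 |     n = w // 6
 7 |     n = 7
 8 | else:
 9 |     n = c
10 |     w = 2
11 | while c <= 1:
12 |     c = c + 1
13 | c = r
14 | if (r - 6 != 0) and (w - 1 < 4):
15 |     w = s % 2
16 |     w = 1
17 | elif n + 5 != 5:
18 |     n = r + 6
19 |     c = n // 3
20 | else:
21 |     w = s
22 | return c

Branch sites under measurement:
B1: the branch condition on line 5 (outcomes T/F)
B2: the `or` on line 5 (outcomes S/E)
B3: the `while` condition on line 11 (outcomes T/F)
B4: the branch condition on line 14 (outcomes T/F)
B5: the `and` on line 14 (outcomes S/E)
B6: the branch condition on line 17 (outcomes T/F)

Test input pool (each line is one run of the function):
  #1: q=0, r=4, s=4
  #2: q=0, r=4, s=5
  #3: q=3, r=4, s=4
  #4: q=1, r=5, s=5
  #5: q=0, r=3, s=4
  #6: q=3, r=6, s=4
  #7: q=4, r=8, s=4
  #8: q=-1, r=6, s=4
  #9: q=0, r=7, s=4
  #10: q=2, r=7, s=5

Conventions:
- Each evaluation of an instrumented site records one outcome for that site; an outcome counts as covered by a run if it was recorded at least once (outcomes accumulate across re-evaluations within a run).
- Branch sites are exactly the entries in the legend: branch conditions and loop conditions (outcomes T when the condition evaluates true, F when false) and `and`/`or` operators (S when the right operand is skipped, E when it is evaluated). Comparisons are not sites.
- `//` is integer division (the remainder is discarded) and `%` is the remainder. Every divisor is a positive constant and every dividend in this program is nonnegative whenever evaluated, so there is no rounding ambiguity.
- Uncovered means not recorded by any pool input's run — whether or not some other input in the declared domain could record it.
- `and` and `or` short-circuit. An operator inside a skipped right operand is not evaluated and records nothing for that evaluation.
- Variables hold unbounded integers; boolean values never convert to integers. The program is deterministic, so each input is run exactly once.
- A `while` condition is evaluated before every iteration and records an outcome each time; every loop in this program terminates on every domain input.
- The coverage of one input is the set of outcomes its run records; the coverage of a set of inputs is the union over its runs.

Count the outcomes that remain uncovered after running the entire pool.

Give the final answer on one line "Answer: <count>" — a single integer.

test 1 (q=0, r=4, s=4) hits B1=F, B2=E, B3=T, B3=F, B4=T, B5=E
test 2 (q=0, r=4, s=5) hits B1=T, B2=E, B3=T, B3=F, B4=F, B5=E, B6=T
test 3 (q=3, r=4, s=4) hits B1=F, B2=E, B3=T, B3=F, B4=T, B5=E
test 4 (q=1, r=5, s=5) hits B1=T, B2=E, B3=T, B3=F, B4=F, B5=E, B6=T
test 5 (q=0, r=3, s=4) hits B1=F, B2=E, B3=T, B3=F, B4=T, B5=E
test 6 (q=3, r=6, s=4) hits B1=F, B2=E, B3=T, B3=F, B4=F, B5=S, B6=F
test 7 (q=4, r=8, s=4) hits B1=F, B2=E, B3=T, B3=F, B4=T, B5=E
test 8 (q=-1, r=6, s=4) hits B1=F, B2=E, B3=T, B3=F, B4=F, B5=S, B6=F
test 9 (q=0, r=7, s=4) hits B1=F, B2=E, B3=T, B3=F, B4=T, B5=E
test 10 (q=2, r=7, s=5) hits B1=T, B2=E, B3=T, B3=F, B4=F, B5=E, B6=T
union over the pool: B1=T, B1=F, B2=E, B3=T, B3=F, B4=T, B4=F, B5=S, B5=E, B6=T, B6=F
uncovered (1 of 12): B2=S

Answer: 1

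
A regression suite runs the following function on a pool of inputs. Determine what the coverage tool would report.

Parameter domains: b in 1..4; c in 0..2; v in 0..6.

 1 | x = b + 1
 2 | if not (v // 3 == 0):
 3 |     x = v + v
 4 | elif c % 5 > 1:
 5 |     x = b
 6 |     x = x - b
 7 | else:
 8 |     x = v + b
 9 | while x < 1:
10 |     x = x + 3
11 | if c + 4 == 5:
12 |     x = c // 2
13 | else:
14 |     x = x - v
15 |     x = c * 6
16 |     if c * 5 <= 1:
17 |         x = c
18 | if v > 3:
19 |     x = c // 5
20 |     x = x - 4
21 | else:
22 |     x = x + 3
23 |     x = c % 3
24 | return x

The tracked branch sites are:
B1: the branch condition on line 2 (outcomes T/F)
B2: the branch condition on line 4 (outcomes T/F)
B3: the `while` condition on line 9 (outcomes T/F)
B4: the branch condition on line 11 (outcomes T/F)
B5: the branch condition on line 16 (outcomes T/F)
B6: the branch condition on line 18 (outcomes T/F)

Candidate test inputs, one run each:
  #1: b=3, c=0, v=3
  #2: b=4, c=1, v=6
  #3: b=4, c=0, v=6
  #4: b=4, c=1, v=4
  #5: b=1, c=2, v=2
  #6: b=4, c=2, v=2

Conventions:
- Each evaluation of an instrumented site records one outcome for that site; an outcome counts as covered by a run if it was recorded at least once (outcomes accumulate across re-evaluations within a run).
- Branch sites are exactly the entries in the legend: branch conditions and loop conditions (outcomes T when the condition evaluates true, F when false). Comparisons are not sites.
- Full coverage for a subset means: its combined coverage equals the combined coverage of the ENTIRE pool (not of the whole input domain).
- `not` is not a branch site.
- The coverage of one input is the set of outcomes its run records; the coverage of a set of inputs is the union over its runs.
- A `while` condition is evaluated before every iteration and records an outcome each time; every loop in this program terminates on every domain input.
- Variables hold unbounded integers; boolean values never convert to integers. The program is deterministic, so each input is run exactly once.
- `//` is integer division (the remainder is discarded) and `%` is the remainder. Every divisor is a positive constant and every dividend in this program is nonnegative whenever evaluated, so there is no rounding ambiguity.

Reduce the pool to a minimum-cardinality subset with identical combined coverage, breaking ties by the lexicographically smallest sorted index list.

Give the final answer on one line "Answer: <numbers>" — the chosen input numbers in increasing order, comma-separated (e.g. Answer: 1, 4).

#1 (b=3, c=0, v=3) -> B1->T, B3->F, B4->F, B5->T, B6->F; covered: B1=T, B3=F, B4=F, B5=T, B6=F
#2 (b=4, c=1, v=6) -> B1->T, B3->F, B4->T, B6->T; covered: B1=T, B3=F, B4=T, B6=T
#3 (b=4, c=0, v=6) -> B1->T, B3->F, B4->F, B5->T, B6->T; covered: B1=T, B3=F, B4=F, B5=T, B6=T
#4 (b=4, c=1, v=4) -> B1->T, B3->F, B4->T, B6->T; covered: B1=T, B3=F, B4=T, B6=T
#5 (b=1, c=2, v=2) -> B1->F, B2->T, B3->T, B3->F, B4->F, B5->F, B6->F; covered: B1=F, B2=T, B3=T, B3=F, B4=F, B5=F, B6=F
#6 (b=4, c=2, v=2) -> B1->F, B2->T, B3->T, B3->F, B4->F, B5->F, B6->F; covered: B1=F, B2=T, B3=T, B3=F, B4=F, B5=F, B6=F
together the pool reaches 11 outcomes: B1=T, B1=F, B2=T, B3=T, B3=F, B4=T, B4=F, B5=T, B5=F, B6=T, B6=F
size 1 is not enough: best union over all size-1 subsets is 7/11
size 2 is not enough: best union over all size-2 subsets is 10/11
the canonical winner is {1, 2, 5}: size 3, full 11-outcome coverage, earliest index list among size-3 covers

Answer: 1, 2, 5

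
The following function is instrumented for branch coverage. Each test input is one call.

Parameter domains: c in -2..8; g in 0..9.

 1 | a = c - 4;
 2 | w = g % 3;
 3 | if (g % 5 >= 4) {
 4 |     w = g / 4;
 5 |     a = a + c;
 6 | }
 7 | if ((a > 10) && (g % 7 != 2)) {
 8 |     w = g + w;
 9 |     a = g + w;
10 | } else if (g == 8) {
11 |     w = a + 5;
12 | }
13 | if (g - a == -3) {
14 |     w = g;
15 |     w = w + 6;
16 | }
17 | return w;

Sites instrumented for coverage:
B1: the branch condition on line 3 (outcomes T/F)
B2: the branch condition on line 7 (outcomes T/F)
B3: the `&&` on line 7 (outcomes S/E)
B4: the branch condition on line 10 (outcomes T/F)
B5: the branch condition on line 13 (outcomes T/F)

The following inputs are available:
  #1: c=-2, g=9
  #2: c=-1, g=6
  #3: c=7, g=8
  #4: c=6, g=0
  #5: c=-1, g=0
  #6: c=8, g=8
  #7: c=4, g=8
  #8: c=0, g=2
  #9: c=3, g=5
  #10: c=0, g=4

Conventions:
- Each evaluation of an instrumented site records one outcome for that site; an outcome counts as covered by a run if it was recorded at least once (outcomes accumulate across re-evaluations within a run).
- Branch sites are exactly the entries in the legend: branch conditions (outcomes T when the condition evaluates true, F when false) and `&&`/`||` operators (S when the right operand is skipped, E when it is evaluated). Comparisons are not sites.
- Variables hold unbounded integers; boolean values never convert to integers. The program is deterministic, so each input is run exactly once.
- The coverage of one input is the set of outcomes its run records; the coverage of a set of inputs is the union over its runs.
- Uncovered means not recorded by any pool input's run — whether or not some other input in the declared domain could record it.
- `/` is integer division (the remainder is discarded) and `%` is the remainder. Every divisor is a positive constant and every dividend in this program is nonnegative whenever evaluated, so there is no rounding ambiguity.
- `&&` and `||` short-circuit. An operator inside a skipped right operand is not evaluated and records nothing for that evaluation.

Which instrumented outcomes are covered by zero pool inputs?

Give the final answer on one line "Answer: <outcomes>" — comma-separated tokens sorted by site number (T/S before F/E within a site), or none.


#1 (c=-2, g=9) -> B1->T, B3->S, B2->F, B4->F, B5->F; covered: B1=T, B2=F, B3=S, B4=F, B5=F
#2 (c=-1, g=6) -> B1->F, B3->S, B2->F, B4->F, B5->F; covered: B1=F, B2=F, B3=S, B4=F, B5=F
#3 (c=7, g=8) -> B1->F, B3->S, B2->F, B4->T, B5->F; covered: B1=F, B2=F, B3=S, B4=T, B5=F
#4 (c=6, g=0) -> B1->F, B3->S, B2->F, B4->F, B5->F; covered: B1=F, B2=F, B3=S, B4=F, B5=F
#5 (c=-1, g=0) -> B1->F, B3->S, B2->F, B4->F, B5->F; covered: B1=F, B2=F, B3=S, B4=F, B5=F
#6 (c=8, g=8) -> B1->F, B3->S, B2->F, B4->T, B5->F; covered: B1=F, B2=F, B3=S, B4=T, B5=F
#7 (c=4, g=8) -> B1->F, B3->S, B2->F, B4->T, B5->F; covered: B1=F, B2=F, B3=S, B4=T, B5=F
#8 (c=0, g=2) -> B1->F, B3->S, B2->F, B4->F, B5->F; covered: B1=F, B2=F, B3=S, B4=F, B5=F
#9 (c=3, g=5) -> B1->F, B3->S, B2->F, B4->F, B5->F; covered: B1=F, B2=F, B3=S, B4=F, B5=F
#10 (c=0, g=4) -> B1->T, B3->S, B2->F, B4->F, B5->F; covered: B1=T, B2=F, B3=S, B4=F, B5=F
union over the pool: B1=T, B1=F, B2=F, B3=S, B4=T, B4=F, B5=F
uncovered (3 of 10): B2=T, B3=E, B5=T
Answer: B2=T, B3=E, B5=T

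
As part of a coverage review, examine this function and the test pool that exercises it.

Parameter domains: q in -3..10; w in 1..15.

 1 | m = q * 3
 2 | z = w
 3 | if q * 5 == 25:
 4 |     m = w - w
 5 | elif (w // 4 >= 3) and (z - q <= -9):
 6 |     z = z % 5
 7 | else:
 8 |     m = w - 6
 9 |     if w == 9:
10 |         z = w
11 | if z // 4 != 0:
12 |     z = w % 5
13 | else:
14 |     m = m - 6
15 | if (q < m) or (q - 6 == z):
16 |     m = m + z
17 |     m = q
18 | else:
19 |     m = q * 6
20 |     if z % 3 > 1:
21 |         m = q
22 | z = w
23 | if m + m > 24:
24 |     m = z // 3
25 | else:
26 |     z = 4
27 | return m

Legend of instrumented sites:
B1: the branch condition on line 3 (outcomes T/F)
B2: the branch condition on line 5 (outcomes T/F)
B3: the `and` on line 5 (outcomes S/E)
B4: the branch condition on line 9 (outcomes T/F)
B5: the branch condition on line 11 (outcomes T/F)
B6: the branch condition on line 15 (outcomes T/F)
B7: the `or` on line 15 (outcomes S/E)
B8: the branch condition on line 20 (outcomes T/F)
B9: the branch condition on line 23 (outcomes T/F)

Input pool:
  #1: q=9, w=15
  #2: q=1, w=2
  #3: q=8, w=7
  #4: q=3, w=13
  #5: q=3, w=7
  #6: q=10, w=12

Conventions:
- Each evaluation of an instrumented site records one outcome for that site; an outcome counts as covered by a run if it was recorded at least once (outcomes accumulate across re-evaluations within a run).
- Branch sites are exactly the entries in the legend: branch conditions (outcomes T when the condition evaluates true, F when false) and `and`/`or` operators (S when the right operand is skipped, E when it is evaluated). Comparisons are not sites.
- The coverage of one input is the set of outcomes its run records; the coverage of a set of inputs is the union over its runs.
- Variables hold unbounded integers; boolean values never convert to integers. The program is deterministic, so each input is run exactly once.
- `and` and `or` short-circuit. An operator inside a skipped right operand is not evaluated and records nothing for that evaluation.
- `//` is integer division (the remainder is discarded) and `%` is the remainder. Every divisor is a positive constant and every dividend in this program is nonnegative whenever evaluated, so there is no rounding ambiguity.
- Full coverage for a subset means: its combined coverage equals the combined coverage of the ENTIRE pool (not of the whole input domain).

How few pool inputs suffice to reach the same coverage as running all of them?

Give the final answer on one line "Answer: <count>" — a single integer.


input #1 (q=9, w=15): events B1->F, B3->E, B2->F, B4->F, B5->T, B7->E, B6->F, B8->F, B9->T; covers B1=F, B2=F, B3=E, B4=F, B5=T, B6=F, B7=E, B8=F, B9=T
input #2 (q=1, w=2): events B1->F, B3->S, B2->F, B4->F, B5->F, B7->E, B6->F, B8->T, B9->F; covers B1=F, B2=F, B3=S, B4=F, B5=F, B6=F, B7=E, B8=T, B9=F
input #3 (q=8, w=7): events B1->F, B3->S, B2->F, B4->F, B5->T, B7->E, B6->T, B9->F; covers B1=F, B2=F, B3=S, B4=F, B5=T, B6=T, B7=E, B9=F
input #4 (q=3, w=13): events B1->F, B3->E, B2->F, B4->F, B5->T, B7->S, B6->T, B9->F; covers B1=F, B2=F, B3=E, B4=F, B5=T, B6=T, B7=S, B9=F
input #5 (q=3, w=7): events B1->F, B3->S, B2->F, B4->F, B5->T, B7->E, B6->F, B8->T, B9->F; covers B1=F, B2=F, B3=S, B4=F, B5=T, B6=F, B7=E, B8=T, B9=F
input #6 (q=10, w=12): events B1->F, B3->E, B2->F, B4->F, B5->T, B7->E, B6->F, B8->T, B9->F; covers B1=F, B2=F, B3=E, B4=F, B5=T, B6=F, B7=E, B8=T, B9=F
union over all inputs: B1=F, B2=F, B3=S, B3=E, B4=F, B5=T, B5=F, B6=T, B6=F, B7=S, B7=E, B8=T, B8=F, B9=T, B9=F (15 outcomes)
no size-1 subset reaches all 15 outcomes (best union: 9/15)
no size-2 subset reaches all 15 outcomes (best union: 13/15)
at size 3, {1, 2, 4} reaches all 15 outcomes; every lexicographically earlier size-3 subset fails
Answer: 3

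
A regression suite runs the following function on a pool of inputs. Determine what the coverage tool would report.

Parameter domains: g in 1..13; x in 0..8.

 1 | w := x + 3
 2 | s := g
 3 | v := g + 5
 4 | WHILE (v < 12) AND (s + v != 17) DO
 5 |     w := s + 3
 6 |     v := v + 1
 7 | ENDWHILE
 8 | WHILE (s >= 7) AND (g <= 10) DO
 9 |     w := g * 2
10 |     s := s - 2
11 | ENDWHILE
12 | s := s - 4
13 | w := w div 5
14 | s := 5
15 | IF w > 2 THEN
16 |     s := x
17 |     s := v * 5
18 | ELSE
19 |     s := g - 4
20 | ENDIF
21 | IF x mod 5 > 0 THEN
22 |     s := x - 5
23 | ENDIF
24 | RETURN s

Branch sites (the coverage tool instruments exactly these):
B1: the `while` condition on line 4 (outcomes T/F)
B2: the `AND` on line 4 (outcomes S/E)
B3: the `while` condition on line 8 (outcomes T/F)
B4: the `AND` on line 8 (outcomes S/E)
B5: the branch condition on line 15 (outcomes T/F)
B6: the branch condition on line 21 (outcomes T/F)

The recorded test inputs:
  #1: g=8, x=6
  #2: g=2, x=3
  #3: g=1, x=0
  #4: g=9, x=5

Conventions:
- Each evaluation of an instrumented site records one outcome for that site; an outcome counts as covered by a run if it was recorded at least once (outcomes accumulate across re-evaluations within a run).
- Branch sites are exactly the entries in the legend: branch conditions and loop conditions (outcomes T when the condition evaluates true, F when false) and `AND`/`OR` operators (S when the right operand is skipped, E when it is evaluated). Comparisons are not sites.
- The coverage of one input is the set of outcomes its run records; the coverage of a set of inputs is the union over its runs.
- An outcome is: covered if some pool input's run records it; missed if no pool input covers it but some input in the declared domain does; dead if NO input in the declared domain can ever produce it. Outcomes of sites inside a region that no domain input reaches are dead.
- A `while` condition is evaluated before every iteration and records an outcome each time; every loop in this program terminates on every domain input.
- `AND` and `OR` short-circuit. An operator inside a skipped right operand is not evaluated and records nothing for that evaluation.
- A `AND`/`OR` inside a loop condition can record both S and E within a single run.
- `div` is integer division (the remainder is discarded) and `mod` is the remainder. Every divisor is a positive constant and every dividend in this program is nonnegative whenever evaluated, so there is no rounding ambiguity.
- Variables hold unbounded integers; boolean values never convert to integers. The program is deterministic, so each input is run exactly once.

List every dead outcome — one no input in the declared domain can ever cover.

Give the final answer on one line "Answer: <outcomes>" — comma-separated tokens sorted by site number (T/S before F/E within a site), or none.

sweeping the full domain (117 inputs) for each outcome:
  reachable outcomes have witnesses, e.g. B1=T (e.g. g=1, x=0), B1=F (e.g. g=1, x=0), B2=S (e.g. g=1, x=0), B2=E (e.g. g=1, x=0)

Answer: none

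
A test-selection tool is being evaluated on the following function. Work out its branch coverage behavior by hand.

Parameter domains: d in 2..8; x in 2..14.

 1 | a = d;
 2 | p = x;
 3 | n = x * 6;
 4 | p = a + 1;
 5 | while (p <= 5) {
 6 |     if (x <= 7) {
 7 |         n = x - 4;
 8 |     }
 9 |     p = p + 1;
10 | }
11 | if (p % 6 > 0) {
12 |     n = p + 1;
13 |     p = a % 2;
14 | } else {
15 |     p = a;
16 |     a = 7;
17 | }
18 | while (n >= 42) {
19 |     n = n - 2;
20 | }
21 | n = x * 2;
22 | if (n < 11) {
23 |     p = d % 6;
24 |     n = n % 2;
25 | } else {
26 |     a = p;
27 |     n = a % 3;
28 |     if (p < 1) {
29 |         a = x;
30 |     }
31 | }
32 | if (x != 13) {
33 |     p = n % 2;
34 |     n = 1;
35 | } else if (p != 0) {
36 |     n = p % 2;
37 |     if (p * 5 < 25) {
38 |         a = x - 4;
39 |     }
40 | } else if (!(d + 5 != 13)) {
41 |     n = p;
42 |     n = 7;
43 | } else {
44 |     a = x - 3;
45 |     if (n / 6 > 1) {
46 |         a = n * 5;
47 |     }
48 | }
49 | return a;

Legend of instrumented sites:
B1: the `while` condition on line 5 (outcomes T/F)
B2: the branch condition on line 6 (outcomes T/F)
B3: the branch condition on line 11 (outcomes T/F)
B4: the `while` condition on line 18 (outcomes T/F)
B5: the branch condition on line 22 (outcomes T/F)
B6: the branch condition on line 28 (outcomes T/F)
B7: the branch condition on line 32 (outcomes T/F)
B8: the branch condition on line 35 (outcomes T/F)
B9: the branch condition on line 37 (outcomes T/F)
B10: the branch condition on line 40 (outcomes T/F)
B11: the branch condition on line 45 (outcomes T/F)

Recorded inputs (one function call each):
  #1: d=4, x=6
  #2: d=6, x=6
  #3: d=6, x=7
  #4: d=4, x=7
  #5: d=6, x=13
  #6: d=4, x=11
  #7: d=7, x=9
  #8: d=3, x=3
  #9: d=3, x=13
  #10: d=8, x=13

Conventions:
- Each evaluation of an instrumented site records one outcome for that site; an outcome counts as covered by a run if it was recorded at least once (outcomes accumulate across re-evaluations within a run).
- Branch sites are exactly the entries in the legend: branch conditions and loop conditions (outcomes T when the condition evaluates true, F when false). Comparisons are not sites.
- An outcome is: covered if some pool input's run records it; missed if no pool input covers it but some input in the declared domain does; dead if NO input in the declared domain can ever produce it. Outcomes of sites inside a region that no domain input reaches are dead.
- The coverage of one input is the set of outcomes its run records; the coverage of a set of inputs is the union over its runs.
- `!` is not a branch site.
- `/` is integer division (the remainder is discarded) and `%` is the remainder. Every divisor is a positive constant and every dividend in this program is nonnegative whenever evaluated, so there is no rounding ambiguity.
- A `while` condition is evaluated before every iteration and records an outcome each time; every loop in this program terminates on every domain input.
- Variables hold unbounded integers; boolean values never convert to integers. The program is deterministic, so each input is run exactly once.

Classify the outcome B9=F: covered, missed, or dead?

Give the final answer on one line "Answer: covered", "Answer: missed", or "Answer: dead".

no pool input records B9=F
but domain input (d=5, x=13) does record it -> reachable, so missed

Answer: missed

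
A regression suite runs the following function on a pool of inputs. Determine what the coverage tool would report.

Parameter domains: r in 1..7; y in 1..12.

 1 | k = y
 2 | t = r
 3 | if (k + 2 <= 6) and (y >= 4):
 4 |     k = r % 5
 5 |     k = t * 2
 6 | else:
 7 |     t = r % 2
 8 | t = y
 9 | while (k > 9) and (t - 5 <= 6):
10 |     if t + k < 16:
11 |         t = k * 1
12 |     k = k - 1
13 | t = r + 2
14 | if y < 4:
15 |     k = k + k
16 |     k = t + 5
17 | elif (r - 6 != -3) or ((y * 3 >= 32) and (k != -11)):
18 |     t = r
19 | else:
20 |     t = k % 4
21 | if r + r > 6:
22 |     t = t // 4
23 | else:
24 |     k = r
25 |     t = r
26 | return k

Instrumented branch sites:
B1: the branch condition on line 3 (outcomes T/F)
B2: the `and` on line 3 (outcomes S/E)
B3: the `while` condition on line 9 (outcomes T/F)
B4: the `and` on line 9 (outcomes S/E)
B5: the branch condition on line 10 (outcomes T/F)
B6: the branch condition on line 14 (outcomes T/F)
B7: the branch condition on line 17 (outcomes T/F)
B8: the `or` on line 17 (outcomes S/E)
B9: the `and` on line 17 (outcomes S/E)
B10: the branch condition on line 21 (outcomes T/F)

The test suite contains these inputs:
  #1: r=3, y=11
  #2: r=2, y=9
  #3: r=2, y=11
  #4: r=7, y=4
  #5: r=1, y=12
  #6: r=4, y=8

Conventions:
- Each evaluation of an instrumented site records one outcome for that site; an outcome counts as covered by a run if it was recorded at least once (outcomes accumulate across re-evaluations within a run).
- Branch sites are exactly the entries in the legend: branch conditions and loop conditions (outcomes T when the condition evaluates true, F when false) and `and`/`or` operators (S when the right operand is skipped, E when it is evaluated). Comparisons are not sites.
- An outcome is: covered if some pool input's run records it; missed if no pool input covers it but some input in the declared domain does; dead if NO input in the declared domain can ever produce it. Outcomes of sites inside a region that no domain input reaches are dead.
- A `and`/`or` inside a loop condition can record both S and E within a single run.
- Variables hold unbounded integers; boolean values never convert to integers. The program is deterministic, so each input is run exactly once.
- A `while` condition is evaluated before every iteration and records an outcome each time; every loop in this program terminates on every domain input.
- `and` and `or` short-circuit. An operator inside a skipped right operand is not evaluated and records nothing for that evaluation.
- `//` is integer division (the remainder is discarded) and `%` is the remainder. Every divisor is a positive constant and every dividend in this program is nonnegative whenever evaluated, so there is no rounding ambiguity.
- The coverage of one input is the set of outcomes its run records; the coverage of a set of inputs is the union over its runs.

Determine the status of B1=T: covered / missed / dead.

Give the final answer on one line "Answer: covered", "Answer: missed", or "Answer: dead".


B1=T is recorded by pool input(s) 4 -> covered
Answer: covered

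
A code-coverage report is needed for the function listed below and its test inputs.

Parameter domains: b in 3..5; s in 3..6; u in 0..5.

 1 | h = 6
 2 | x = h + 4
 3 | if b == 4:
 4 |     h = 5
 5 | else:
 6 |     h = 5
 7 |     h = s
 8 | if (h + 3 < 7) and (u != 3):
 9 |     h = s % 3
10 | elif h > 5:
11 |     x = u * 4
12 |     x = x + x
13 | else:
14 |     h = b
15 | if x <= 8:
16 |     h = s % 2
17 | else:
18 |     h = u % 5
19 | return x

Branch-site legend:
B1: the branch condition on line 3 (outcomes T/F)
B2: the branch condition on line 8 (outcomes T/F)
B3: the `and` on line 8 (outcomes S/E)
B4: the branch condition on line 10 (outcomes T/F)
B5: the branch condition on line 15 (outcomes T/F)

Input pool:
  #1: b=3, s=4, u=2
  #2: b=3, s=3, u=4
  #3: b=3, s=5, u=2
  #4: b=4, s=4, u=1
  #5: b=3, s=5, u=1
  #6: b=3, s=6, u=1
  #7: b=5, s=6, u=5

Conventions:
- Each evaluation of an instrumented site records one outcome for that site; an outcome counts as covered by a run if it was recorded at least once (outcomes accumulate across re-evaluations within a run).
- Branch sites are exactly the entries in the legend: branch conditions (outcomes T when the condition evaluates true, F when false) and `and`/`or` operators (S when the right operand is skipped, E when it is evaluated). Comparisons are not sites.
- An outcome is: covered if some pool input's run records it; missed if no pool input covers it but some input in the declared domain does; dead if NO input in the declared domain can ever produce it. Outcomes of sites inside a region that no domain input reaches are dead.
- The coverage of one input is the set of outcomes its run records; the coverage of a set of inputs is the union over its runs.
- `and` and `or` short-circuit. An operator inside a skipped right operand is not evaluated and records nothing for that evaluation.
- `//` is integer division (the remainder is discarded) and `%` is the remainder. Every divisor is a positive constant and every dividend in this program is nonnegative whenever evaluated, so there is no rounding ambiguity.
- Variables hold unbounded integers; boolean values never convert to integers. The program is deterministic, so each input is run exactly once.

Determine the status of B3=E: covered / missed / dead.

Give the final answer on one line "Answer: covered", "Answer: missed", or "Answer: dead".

B3=E is recorded by pool input(s) 2 -> covered

Answer: covered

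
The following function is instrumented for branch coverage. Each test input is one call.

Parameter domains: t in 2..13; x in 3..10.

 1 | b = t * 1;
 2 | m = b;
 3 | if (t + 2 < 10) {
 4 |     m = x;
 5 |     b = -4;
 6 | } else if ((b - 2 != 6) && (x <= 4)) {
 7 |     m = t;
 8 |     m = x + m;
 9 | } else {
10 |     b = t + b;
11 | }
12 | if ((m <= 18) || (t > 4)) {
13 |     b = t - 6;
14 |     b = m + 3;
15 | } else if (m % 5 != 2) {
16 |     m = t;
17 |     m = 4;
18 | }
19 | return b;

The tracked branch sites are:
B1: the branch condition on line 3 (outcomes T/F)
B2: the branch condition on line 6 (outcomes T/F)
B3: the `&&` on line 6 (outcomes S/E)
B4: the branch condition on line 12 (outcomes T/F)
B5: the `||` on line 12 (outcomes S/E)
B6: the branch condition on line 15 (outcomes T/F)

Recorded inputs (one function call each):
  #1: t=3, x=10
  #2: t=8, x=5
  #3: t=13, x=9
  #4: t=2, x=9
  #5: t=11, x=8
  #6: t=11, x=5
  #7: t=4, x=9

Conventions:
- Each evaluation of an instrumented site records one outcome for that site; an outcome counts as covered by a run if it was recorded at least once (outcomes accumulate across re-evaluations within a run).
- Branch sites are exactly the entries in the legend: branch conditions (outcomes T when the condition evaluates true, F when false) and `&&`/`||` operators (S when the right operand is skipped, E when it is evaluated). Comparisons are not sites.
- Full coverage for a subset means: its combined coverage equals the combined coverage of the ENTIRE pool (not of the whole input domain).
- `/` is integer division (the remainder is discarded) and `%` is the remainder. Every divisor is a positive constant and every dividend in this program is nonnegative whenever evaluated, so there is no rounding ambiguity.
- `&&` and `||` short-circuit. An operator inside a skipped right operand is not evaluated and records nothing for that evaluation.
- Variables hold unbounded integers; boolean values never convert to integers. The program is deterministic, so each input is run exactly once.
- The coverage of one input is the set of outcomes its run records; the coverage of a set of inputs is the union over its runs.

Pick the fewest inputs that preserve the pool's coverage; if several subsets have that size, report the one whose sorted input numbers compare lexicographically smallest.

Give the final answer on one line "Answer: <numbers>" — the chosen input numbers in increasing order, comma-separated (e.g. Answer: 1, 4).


run #1 (t=3, x=10) runs B1->T, B5->S, B4->T; records B1=T, B4=T, B5=S
run #2 (t=8, x=5) runs B1->F, B3->S, B2->F, B5->S, B4->T; records B1=F, B2=F, B3=S, B4=T, B5=S
run #3 (t=13, x=9) runs B1->F, B3->E, B2->F, B5->S, B4->T; records B1=F, B2=F, B3=E, B4=T, B5=S
run #4 (t=2, x=9) runs B1->T, B5->S, B4->T; records B1=T, B4=T, B5=S
run #5 (t=11, x=8) runs B1->F, B3->E, B2->F, B5->S, B4->T; records B1=F, B2=F, B3=E, B4=T, B5=S
run #6 (t=11, x=5) runs B1->F, B3->E, B2->F, B5->S, B4->T; records B1=F, B2=F, B3=E, B4=T, B5=S
run #7 (t=4, x=9) runs B1->T, B5->S, B4->T; records B1=T, B4=T, B5=S
the full pool covers 7 outcomes: B1=T, B1=F, B2=F, B3=S, B3=E, B4=T, B5=S
no size-1 subset reaches all 7 outcomes (best union: 5/7)
no size-2 subset reaches all 7 outcomes (best union: 6/7)
at size 3, {1, 2, 3} reaches all 7 outcomes; every lexicographically earlier size-3 subset fails
Answer: 1, 2, 3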